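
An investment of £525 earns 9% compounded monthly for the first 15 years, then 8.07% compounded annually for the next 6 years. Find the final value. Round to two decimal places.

£3,209.96

After 15 years at 9%: 525 × 3.838043267 ≈ 2,014.9727.
Then 6 years at 8.07%: 2,014.9727 × 1.593055509 ≈ 3,209.9634.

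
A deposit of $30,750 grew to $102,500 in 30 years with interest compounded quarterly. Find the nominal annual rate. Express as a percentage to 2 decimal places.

The 120-period growth factor is 102,500/30,750 = 3.33333.
r/4 = 3.33333^(1/120) − 1 ≈ 0.0100836, so r ≈ 4·0.0100836 = 4.03344%.

4.03%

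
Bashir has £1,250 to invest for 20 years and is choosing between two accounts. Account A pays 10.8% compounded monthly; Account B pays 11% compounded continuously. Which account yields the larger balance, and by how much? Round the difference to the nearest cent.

Account B, by £546.57

Account A growth factor: (1 + 0.009)^240 ≈ 8.5877599613; balance ≈ 10,734.7000.
Account B growth factor: e^(0.11·20) = e^2.2 ≈ 9.0250134994; balance ≈ 11,281.2669.
Account B is larger by 546.5669.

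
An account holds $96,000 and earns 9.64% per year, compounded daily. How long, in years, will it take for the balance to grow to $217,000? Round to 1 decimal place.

8.5 years

(1 + 0.00026411)^(365t) = 217,000/96,000 = 2.2604.
365t·ln(1 + 0.00026411) = ln(2.2604); 365t = 0.81555/0.000264075 ≈ 3088.3273.
t ≈ 8.4612 years.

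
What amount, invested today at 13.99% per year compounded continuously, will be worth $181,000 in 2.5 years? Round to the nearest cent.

P = A·e^(−rt) = 181,000·e^(−0.34975).
e^(−0.34975) ≈ 0.704864283764, so P ≈ 127,580.4354.

$127,580.44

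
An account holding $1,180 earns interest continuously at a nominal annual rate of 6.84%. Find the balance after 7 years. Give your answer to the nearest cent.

$1,904.68

A = P·e^(rt) = 1,180·e^(0.0684·7) = 1,180·e^0.4788.
e^0.4788 ≈ 1.614136276, so A ≈ 1,904.6808.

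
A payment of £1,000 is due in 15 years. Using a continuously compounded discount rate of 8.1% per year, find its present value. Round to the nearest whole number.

£297

P = A·e^(−rt) = 1,000·e^(−1.215).
e^(−1.215) ≈ 0.296710014, so P ≈ 296.7100.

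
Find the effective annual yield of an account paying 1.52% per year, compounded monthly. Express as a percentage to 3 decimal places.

EAR = (1 + 1.52%/12)^12 − 1 = (1 + 0.00126667)^12 − 1.
(1 + 0.00126667)^12 ≈ 1.015306, so EAR ≈ 1.53063%.

1.531%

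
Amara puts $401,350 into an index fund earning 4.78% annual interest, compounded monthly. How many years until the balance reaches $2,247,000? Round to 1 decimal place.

36.1 years

We need (1 + 0.00398333)^(12t) = 5.5986, so 12t = ln 5.5986 / ln 1.003983 ≈ 433.2918.
t ≈ 433.2918/12 = 36.1077 years.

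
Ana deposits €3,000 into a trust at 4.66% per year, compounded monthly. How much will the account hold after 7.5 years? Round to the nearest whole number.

€4,252

Periodic rate = 4.66%/12 = 0.00388333; periods = 12·7.5 = 90.
A = 3,000·(1 + 0.0466/12)^90 ≈ 3,000·1.417398486 ≈ 4,252.1955.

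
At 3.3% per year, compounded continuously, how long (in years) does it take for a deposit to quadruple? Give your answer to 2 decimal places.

42.01 years

e^(0.033t) = 4, so 0.033t = ln 4 ≈ 1.3863.
t ≈ 1.3863/0.033 ≈ 42.0089.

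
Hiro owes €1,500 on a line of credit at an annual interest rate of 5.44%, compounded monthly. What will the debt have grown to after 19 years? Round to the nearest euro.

Growth factor = (1 + 0.0544/12)^228 ≈ 2.804609265.
A ≈ 1,500 × 2.804609265 ≈ 4,206.9139.

€4,207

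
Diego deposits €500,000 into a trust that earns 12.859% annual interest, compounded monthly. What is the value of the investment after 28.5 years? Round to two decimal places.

€19,147,481.72

Growth factor = (1 + 0.12859/12)^342 ≈ 38.294963437983.
A ≈ 500,000 × 38.294963437983 ≈ 19,147,481.7190.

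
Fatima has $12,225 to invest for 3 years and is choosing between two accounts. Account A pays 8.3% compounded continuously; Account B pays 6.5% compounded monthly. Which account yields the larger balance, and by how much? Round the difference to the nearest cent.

Account A growth factor: e^(0.083·3) = e^0.249 ≈ 1.2827420331; balance ≈ 15,681.5214.
Account B growth factor: (1 + 0.065/12)^36 ≈ 1.214671627; balance ≈ 14,849.3606.
Account A is larger by 832.1607.

Account A, by $832.16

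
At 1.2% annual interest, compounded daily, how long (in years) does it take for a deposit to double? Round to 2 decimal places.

57.76 years

(1 + 0.0000328767)^(365t) = 2.
365t = ln 2 / ln(1 + 0.0000328767) ≈ 0.69315/3.28762e-05 ≈ 21083.5733.
t ≈ 57.7632.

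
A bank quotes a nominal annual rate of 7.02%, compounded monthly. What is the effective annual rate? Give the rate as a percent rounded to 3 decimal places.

One year is 12 periods at 0.00585 each: (1 + 0.00585)^12 ≈ 1.072503.
EAR = 1.072503 − 1 ≈ 7.25033%.

7.250%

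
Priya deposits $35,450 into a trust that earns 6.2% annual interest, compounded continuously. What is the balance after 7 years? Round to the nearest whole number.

$54,714

A = P·e^(rt) = 35,450·e^(0.062·7) = 35,450·e^0.434.
e^0.434 ≈ 1.5434188681, so A ≈ 54,714.1989.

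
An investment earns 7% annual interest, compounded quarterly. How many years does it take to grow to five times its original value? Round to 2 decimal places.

(1 + 0.0175)^(4t) = 5.
4t = ln 5 / ln(1 + 0.0175) ≈ 1.6094/0.0173486 ≈ 92.7703.
t ≈ 23.1926.

23.19 years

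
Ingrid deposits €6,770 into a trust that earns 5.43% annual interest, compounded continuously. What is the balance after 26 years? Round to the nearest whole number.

€27,780

A = P·e^(rt) = 6,770·e^(0.0543·26) = 6,770·e^1.4118.
e^1.4118 ≈ 4.1033347632, so A ≈ 27,779.5763.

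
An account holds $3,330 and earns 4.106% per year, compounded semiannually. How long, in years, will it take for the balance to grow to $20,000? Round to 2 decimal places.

44.11 years

We need (1 + 0.02053)^(2t) = 6.006, so 2t = ln 6.006 / ln 1.02053 ≈ 88.2173.
t ≈ 88.2173/2 = 44.1086 years.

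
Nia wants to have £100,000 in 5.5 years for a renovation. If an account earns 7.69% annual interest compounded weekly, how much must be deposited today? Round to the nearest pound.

£65,532

Periodic rate = 7.69%/52 = 0.00147885; 286 periods.
P = 100,000/(1 + 0.0769/52)^286 ≈ 100,000/1.5259811329 ≈ 65,531.6097.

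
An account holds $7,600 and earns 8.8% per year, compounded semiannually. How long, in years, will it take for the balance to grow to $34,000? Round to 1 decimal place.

(1 + 0.044)^(2t) = 34,000/7,600 = 4.4737.
2t·ln(1 + 0.044) = ln(4.4737); 2t = 1.4982/0.0430595 ≈ 34.7940.
t ≈ 17.3970 years.

17.4 years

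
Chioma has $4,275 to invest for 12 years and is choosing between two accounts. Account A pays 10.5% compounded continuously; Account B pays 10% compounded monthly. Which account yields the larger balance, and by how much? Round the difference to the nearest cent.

Account A, by $948.08

Account A growth factor: e^(0.105·12) = e^1.26 ≈ 3.5254214874; balance ≈ 15,071.1769.
Account B growth factor: (1 + 0.1/12)^144 ≈ 3.3036489675; balance ≈ 14,123.0993.
Account A is larger by 948.0775.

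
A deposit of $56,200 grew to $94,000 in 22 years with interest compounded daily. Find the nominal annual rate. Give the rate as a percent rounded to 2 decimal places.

2.34%

(1 + r/365)^8030 = 94,000/56,200 = 1.6726.
1 + r/365 = 1.6726^(1/8030) ≈ 1.000064, so r/365 ≈ 0.0000640591.
r ≈ 365·0.0000640591 = 2.33816%.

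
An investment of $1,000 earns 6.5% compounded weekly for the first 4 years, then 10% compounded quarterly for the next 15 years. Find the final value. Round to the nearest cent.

After 4 years at 6.5%: 1,000 × 1.296719528 ≈ 1,296.7195.
Then 15 years at 10%: 1,296.7195 × 4.399789749 ≈ 5,705.2933.

$5,705.29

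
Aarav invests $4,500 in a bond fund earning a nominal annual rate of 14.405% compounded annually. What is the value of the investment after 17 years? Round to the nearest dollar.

$44,338

Annual rate = 14.405% = 0.14405; years = 17.
A = 4,500·(1 + 0.14405)^17 ≈ 4,500·9.8529230848 ≈ 44,338.1539.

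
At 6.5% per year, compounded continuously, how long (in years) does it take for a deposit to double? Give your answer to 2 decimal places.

e^(0.065t) = 2, so 0.065t = ln 2 ≈ 0.69315.
t ≈ 0.69315/0.065 ≈ 10.6638.

10.66 years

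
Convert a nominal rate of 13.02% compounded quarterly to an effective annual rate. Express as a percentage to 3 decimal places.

13.670%

EAR = (1 + 13.02%/4)^4 − 1 = (1 + 0.03255)^4 − 1.
(1 + 0.03255)^4 ≈ 1.136696, so EAR ≈ 13.66961%.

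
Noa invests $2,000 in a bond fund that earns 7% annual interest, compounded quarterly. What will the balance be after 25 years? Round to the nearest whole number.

$11,336

Growth factor = (1 + 0.0175)^100 ≈ 5.6681559381.
A ≈ 2,000 × 5.6681559381 ≈ 11,336.3119.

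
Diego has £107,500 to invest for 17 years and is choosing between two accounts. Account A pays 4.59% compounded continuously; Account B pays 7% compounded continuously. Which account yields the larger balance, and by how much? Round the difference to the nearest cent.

Account A growth factor: e^(0.0459·17) = e^0.7803 ≈ 2.18212680535; balance ≈ 234,578.6316.
Account B growth factor: e^(0.07·17) = e^1.19 ≈ 3.28708120738; balance ≈ 353,361.2298.
Account B is larger by 118,782.5982.

Account B, by £118,782.60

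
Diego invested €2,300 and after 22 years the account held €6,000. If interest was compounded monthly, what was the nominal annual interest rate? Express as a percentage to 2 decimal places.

(1 + r/12)^264 = 6,000/2,300 = 2.6087.
1 + r/12 = 2.6087^(1/264) ≈ 1.003639, so r/12 ≈ 0.00363861.
r ≈ 12·0.00363861 = 4.36634%.

4.37%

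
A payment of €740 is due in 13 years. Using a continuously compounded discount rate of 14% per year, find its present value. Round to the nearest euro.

€120

P = A·e^(−rt) = 740·e^(−1.82).
e^(−1.82) ≈ 0.162025751, so P ≈ 119.8991.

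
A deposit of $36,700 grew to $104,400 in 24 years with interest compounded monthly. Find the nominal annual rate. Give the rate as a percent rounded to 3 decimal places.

(1 + r/12)^288 = 104,400/36,700 = 2.84469.
1 + r/12 = 2.84469^(1/288) ≈ 1.003637, so r/12 ≈ 0.00363664.
r ≈ 12·0.00363664 = 4.36397%.

4.364%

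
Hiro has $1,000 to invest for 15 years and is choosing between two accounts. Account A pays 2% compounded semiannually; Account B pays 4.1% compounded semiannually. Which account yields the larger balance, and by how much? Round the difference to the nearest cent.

Account B, by $490.34

A: (1 + 0.01)^30 ≈ 1.347848915, so 1,000 × 1.347848915 ≈ 1,347.8489.
B: (1 + 0.0205)^30 ≈ 1.83818946, so 1,000 × 1.83818946 ≈ 1,838.1895.
Difference ≈ 490.3405 in favor of B.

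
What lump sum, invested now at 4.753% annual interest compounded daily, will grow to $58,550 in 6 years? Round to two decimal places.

$44,023.33

Growth factor = (1 + 0.04753/365)^2190 ≈ 1.3299767138.
P = 58,550/1.3299767138 ≈ 44,023.3272.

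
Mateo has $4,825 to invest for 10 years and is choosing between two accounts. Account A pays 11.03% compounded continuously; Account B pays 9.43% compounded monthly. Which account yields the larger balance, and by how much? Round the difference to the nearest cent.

A: e^(0.1103·10) = e^1.103 ≈ 3.0131920543, so 4,825 × 3.0131920543 ≈ 14,538.6517.
B: (1 + 0.0943/12)^120 ≈ 2.558226112, so 4,825 × 2.558226112 ≈ 12,343.4410.
Difference ≈ 2,195.2107 in favor of A.

Account A, by $2,195.21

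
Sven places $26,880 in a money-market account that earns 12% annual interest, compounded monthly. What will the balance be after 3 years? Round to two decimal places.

$38,459.06

Growth factor = (1 + 0.01)^36 ≈ 1.4307687836.
A ≈ 26,880 × 1.4307687836 ≈ 38,459.0649.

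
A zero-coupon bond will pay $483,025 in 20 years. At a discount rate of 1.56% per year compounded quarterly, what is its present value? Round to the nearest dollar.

$353,780

Periodic rate = 1.56%/4 = 0.0039; 80 periods.
P = 483,025/(1 + 0.0039)^80 ≈ 483,025/1.36532593073 ≈ 353,779.9943.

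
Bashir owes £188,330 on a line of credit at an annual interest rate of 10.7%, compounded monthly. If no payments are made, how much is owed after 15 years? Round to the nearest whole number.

£930,835

Growth factor = (1 + 0.107/12)^180 ≈ 4.94257588133.
A ≈ 188,330 × 4.94257588133 ≈ 930,835.3157.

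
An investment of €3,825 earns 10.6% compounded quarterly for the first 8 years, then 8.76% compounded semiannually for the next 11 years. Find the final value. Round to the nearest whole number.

€22,683

After 8 years at 10.6%: 3,825 × 2.3093327714 ≈ 8,833.1979.
Then 11 years at 8.76%: 8,833.1979 × 2.5679137659 ≈ 22,682.8904.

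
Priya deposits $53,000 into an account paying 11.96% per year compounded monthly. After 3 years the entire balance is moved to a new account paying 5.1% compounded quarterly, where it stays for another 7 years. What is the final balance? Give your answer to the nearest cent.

$107,992.20

Phase 1: 53,000·(1 + 0.1196/12)^36 ≈ 75,740.7016.
Phase 2: 75,740.7016·(1 + 0.01275)^28 ≈ 107,992.1968.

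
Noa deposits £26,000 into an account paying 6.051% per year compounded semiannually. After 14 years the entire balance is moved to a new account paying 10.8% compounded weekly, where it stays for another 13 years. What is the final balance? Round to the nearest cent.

Phase 1: 26,000·(1 + 0.030255)^28 ≈ 59,899.8608.
Phase 2: 59,899.8608·(1 + 0.108/52)^676 ≈ 243,524.6568.

£243,524.66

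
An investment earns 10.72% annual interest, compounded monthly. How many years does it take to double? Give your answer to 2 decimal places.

6.49 years

(1 + 0.00893333)^(12t) = 2.
12t = ln 2 / ln(1 + 0.00893333) ≈ 0.69315/0.00889367 ≈ 77.9372.
t ≈ 6.4948.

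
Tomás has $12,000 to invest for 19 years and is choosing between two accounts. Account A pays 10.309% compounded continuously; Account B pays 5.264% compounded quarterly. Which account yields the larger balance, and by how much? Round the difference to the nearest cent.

Account A, by $52,669.64

A: e^(0.10309·19) = e^1.95871 ≈ 7.0901748377, so 12,000 × 7.0901748377 ≈ 85,082.0981.
B: (1 + 0.01316)^76 ≈ 2.7010379391, so 12,000 × 2.7010379391 ≈ 32,412.4553.
Difference ≈ 52,669.6428 in favor of A.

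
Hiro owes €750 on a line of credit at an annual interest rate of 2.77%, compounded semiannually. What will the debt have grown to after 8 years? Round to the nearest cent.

€934.63

Growth factor = (1 + 0.01385)^16 ≈ 1.24617573.
A ≈ 750 × 1.24617573 ≈ 934.6318.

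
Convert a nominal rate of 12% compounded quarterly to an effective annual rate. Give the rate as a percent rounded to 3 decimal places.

12.551%

EAR = (1 + 12%/4)^4 − 1 = (1 + 0.03)^4 − 1.
(1 + 0.03)^4 ≈ 1.125509, so EAR ≈ 12.55088%.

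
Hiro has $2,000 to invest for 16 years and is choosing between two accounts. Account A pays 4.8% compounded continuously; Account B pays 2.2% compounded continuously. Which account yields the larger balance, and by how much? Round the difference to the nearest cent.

A: e^(0.048·16) = e^0.768 ≈ 2.155451038, so 2,000 × 2.155451038 ≈ 4,310.9021.
B: e^(0.022·16) = e^0.352 ≈ 1.421908524, so 2,000 × 1.421908524 ≈ 2,843.8170.
Difference ≈ 1,467.0850 in favor of A.

Account A, by $1,467.09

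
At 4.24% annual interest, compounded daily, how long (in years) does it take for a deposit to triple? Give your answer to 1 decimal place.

(1 + 0.000116164)^(365t) = 3.
365t = ln 3 / ln(1 + 0.000116164) ≈ 1.0986/0.000116158 ≈ 9457.9428.
t ≈ 25.9122.

25.9 years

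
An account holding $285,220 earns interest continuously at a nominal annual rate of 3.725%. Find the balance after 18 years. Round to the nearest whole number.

A = P·e^(rt) = 285,220·e^(0.03725·18) = 285,220·e^0.6705.
e^0.6705 ≈ 1.95521468362, so A ≈ 557,666.3321.

$557,666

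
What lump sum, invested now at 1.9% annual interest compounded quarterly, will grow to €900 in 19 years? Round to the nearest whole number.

Growth factor = (1 + 0.00475)^76 ≈ 1.43353774.
P = 900/1.43353774 ≈ 627.8174.

€628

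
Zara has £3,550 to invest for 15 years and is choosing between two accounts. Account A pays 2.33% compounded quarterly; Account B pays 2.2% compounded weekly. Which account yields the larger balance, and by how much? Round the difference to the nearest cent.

Account A growth factor: (1 + 0.005825)^60 ≈ 1.41692073; balance ≈ 5,030.0686.
Account B growth factor: (1 + 0.022/52)^780 ≈ 1.390871059; balance ≈ 4,937.5923.
Account A is larger by 92.4763.

Account A, by £92.48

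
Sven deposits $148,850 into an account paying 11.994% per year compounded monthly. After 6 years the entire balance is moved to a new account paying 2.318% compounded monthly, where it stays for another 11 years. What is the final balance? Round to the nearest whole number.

Phase 1: 148,850·(1 + 0.009995)^72 ≈ 304,602.1419.
Phase 2: 304,602.1419·(1 + 0.02318/12)^132 ≈ 392,972.8482.

$392,973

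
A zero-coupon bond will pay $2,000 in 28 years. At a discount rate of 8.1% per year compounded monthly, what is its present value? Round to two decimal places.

$208.62

Growth factor = (1 + 0.00675)^336 ≈ 9.586729245.
P = 2,000/9.586729245 ≈ 208.6217.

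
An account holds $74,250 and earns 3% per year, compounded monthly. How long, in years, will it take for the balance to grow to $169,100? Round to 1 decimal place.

27.5 years

(1 + 0.0025)^(12t) = 169,100/74,250 = 2.2774.
12t·ln(1 + 0.0025) = ln(2.2774); 12t = 0.82305/0.00249688 ≈ 329.6323.
t ≈ 27.4694 years.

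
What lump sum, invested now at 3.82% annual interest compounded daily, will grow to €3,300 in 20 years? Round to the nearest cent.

€1,537.20

Periodic rate = 3.82%/365 = 0.000104658; 7300 periods.
P = 3,300/(1 + 0.0382/365)^7300 ≈ 3,300/2.146760633 ≈ 1,537.1998.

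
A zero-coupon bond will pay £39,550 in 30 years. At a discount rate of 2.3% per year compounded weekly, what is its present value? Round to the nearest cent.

Growth factor = (1 + 0.023/52)^1560 ≈ 1.9934114128.
P = 39,550/1.9934114128 ≈ 19,840.3600.

£19,840.36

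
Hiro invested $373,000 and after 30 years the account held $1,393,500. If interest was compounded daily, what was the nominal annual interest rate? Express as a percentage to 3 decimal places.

4.394%

The 10950-period growth factor is 1,393,500/373,000 = 3.73592.
r/365 = 3.73592^(1/10950) − 1 ≈ 0.000120372, so r ≈ 365·0.000120372 = 4.39358%.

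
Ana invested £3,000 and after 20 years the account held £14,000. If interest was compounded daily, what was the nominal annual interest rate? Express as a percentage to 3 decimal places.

(1 + r/365)^7300 = 14,000/3,000 = 4.66667.
1 + r/365 = 4.66667^(1/7300) ≈ 1.000211, so r/365 ≈ 0.000211042.
r ≈ 365·0.000211042 = 7.70304%.

7.703%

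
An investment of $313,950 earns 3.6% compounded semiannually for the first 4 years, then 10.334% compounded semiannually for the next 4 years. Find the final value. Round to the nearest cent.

$541,849.40

After 4 years at 3.6%: 313,950 × 1.15340604709 ≈ 362,111.8285.
Then 4 years at 10.334%: 362,111.8285 × 1.49635928597 ≈ 541,849.3971.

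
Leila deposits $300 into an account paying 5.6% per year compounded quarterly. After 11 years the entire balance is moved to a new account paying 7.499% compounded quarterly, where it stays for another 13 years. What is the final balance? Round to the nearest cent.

$1,452.96

After 11 years at 5.6%: 300 × 1.843614095 ≈ 553.0842.
Then 13 years at 7.499%: 553.0842 × 2.627005074 ≈ 1,452.9551.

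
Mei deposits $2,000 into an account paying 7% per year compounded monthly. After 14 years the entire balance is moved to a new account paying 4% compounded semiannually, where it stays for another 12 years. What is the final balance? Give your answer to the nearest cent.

$8,546.85

Phase 1: 2,000·(1 + 0.07/12)^168 ≈ 5,313.7612.
Phase 2: 5,313.7612·(1 + 0.02)^24 ≈ 8,546.8515.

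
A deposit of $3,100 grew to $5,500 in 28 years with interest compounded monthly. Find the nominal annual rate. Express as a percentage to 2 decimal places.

The 336-period growth factor is 5,500/3,100 = 1.77419.
r/12 = 1.77419^(1/336) − 1 ≈ 0.00170784, so r ≈ 12·0.00170784 = 2.04941%.

2.05%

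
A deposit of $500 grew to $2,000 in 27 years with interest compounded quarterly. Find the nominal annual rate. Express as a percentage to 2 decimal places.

The 108-period growth factor is 2,000/500 = 4.
r/4 = 4^(1/108) − 1 ≈ 0.0129188, so r ≈ 4·0.0129188 = 5.16752%.

5.17%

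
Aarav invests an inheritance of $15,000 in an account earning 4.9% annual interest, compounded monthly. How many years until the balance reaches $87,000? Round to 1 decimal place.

(1 + 0.00408333)^(12t) = 87,000/15,000 = 5.8.
12t·ln(1 + 0.00408333) = ln(5.8); 12t = 1.7579/0.00407502 ≈ 431.3741.
t ≈ 35.9478 years.

35.9 years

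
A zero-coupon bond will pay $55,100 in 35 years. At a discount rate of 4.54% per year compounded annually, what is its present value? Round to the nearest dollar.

$11,648

Annual rate = 4.54% = 0.0454; 35 periods.
P = 55,100/(1 + 0.0454)^35 ≈ 55,100/4.7302854777 ≈ 11,648.3456.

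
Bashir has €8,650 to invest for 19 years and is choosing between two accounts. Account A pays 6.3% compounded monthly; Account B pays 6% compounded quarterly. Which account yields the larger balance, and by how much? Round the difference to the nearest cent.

Account A growth factor: (1 + 0.00525)^228 ≈ 3.2998229955; balance ≈ 28,543.4689.
Account B growth factor: (1 + 0.015)^76 ≈ 3.1004105851; balance ≈ 26,818.5516.
Account A is larger by 1,724.9174.

Account A, by €1,724.92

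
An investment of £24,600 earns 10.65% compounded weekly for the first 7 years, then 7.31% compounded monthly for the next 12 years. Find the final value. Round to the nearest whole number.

£124,216

After 7 years at 10.65%: 24,600 × 2.10588881957 ≈ 51,804.8650.
Then 12 years at 7.31%: 51,804.8650 × 2.39776965813 ≈ 124,216.1333.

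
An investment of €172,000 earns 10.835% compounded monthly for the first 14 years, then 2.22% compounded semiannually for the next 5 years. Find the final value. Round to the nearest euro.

€869,550

After 14 years at 10.835%: 172,000 × 4.52715077481 ≈ 778,669.9333.
Then 5 years at 2.22%: 778,669.9333 × 1.11671179653 ≈ 869,549.9001.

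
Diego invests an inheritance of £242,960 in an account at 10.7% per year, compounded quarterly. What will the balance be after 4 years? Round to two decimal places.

£370,655.26

Periodic rate = 10.7%/4 = 0.02675; periods = 4·4 = 16.
A = 242,960·(1 + 0.02675)^16 ≈ 242,960·1.52558139751 ≈ 370,655.2563.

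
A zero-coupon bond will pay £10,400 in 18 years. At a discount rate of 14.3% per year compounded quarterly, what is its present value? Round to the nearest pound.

Growth factor = (1 + 0.03575)^72 ≈ 12.541683069.
P = 10,400/12.541683069 ≈ 829.2348.

£829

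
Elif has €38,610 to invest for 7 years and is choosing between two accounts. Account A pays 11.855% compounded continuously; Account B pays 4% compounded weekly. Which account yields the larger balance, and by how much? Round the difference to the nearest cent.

Account A, by €37,451.21

Account A growth factor: e^(0.11855·7) = e^0.82985 ≈ 2.2929747683; balance ≈ 88,531.7558.
Account B growth factor: (1 + 0.04/52)^364 ≈ 1.3229874021; balance ≈ 51,080.5436.
Account A is larger by 37,451.2122.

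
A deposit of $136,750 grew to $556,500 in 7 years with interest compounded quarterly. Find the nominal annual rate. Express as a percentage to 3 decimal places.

The 28-period growth factor is 556,500/136,750 = 4.06947.
r/4 = 4.06947^(1/28) − 1 ≈ 0.051403, so r ≈ 4·0.051403 = 20.56120%.

20.561%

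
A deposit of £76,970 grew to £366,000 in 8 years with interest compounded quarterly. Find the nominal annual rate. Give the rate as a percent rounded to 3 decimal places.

19.973%

(1 + r/4)^32 = 366,000/76,970 = 4.7551.
1 + r/4 = 4.7551^(1/32) ≈ 1.049932, so r/4 ≈ 0.0499322.
r ≈ 4·0.0499322 = 19.97286%.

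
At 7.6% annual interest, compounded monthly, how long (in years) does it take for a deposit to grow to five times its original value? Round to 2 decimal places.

21.24 years

(1 + 0.00633333)^(12t) = 5.
12t = ln 5 / ln(1 + 0.00633333) ≈ 1.6094/0.00631336 ≈ 254.9256.
t ≈ 21.2438.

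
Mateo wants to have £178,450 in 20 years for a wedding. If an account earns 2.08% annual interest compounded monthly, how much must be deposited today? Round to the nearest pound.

Growth factor = (1 + 0.0208/12)^240 ≈ 1.51534007049.
P = 178,450/1.51534007049 ≈ 117,762.3449.

£117,762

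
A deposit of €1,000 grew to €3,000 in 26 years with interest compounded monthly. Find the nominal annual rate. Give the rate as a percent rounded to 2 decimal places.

4.23%

The 312-period growth factor is 3,000/1,000 = 3.
r/12 = 3^(1/312) − 1 ≈ 0.0035274, so r ≈ 12·0.0035274 = 4.23288%.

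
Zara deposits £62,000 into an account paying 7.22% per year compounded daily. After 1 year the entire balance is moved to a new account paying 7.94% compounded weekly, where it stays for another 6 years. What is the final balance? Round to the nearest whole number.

£107,272

Phase 1: 62,000·(1 + 0.0722/365)^365 ≈ 66,641.4826.
Phase 2: 66,641.4826·(1 + 0.0794/52)^312 ≈ 107,271.5963.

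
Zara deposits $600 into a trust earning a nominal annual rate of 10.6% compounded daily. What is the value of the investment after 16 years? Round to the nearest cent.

Growth factor = (1 + 0.106/365)^5840 ≈ 5.450753081.
A ≈ 600 × 5.450753081 ≈ 3,270.4518.

$3,270.45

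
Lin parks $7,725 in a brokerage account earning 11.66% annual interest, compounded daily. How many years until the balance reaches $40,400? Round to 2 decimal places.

14.19 years

We need (1 + 0.000319452)^(365t) = 5.2298, so 365t = ln 5.2298 / ln 1.000319 ≈ 5179.5948.
t ≈ 5179.5948/365 = 14.1907 years.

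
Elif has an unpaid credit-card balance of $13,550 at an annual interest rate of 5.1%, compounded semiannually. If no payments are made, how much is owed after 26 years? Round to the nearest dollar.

$50,187

Growth factor = (1 + 0.0255)^52 ≈ 3.7038600166.
A ≈ 13,550 × 3.7038600166 ≈ 50,187.3032.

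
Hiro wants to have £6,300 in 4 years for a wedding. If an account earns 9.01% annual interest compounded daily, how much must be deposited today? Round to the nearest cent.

Growth factor = (1 + 0.0901/365)^1460 ≈ 1.43383909.
P = 6,300/1.43383909 ≈ 4,393.7985.

£4,393.80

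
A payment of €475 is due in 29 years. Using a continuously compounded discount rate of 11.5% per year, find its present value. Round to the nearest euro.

€17

P = A·e^(−rt) = 475·e^(−3.335).
e^(−3.335) ≈ 0.0356145862, so P ≈ 16.9169.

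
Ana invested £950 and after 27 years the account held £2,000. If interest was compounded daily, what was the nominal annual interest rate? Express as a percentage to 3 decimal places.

(1 + r/365)^9855 = 2,000/950 = 2.10526.
1 + r/365 = 2.10526^(1/9855) ≈ 1.000076, so r/365 ≈ 0.0000755422.
r ≈ 365·0.0000755422 = 2.75729%.

2.757%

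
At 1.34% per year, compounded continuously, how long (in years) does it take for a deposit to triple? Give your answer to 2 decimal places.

e^(0.0134t) = 3, so 0.0134t = ln 3 ≈ 1.0986.
t ≈ 1.0986/0.0134 ≈ 81.9860.

81.99 years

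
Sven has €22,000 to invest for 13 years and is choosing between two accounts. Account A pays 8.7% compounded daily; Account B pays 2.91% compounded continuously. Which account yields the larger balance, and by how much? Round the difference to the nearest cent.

Account A growth factor: (1 + 0.087/365)^4745 ≈ 3.0983361172; balance ≈ 68,163.3946.
Account B growth factor: e^(0.0291·13) = e^0.3783 ≈ 1.4598008174; balance ≈ 32,115.6180.
Account A is larger by 36,047.7766.

Account A, by €36,047.78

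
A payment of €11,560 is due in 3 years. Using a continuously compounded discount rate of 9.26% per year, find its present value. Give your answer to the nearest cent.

P = A·e^(−rt) = 11,560·e^(−0.2778).
e^(−0.2778) ≈ 0.75744829603, so P ≈ 8,756.1023.

€8,756.10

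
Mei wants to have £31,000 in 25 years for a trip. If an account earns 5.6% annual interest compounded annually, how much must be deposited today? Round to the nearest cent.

Growth factor = (1 + 0.056)^25 ≈ 3.9047924501.
P = 31,000/3.9047924501 ≈ 7,938.9623.

£7,938.96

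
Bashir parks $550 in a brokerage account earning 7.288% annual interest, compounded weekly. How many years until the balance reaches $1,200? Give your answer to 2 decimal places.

(1 + 0.00140154)^(52t) = 1,200/550 = 2.1818.
52t·ln(1 + 0.00140154) = ln(2.1818); 52t = 0.78016/0.00140056 ≈ 557.0344.
t ≈ 10.7122 years.

10.71 years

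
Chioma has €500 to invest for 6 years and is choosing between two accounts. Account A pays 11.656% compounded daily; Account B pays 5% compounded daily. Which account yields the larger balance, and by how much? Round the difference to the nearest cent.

Account A growth factor: (1 + 0.11656/365)^2190 ≈ 2.012239651; balance ≈ 1,006.1198.
Account B growth factor: (1 + 0.05/365)^2190 ≈ 1.34983107; balance ≈ 674.9155.
Account A is larger by 331.2043.

Account A, by €331.20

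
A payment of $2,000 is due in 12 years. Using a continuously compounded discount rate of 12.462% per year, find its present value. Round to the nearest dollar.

P = A·e^(−rt) = 2,000·e^(−1.49544).
e^(−1.49544) ≈ 0.224149957, so P ≈ 448.2999.

$448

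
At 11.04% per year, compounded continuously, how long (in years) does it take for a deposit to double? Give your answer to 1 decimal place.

6.3 years

e^(0.1104t) = 2, so 0.1104t = ln 2 ≈ 0.69315.
t ≈ 0.69315/0.1104 ≈ 6.2785.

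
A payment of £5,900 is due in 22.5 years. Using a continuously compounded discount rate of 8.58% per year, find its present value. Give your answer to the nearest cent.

£855.95

P = A·e^(−rt) = 5,900·e^(−1.9305).
e^(−1.9305) ≈ 0.1450756425, so P ≈ 855.9463.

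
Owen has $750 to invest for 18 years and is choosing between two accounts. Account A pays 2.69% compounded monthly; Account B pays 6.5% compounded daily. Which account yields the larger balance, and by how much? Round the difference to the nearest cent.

Account B, by $1,199.75

Account A growth factor: (1 + 0.0269/12)^216 ≈ 1.621996994; balance ≈ 1,216.4977.
Account B growth factor: (1 + 0.065/365)^6570 ≈ 3.221657035; balance ≈ 2,416.2428.
Account B is larger by 1,199.7450.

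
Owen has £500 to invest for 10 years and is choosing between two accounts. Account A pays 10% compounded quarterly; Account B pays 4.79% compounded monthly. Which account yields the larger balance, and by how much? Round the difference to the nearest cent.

Account A, by £536.07

A: (1 + 0.025)^40 ≈ 2.685063838, so 500 × 2.685063838 ≈ 1,342.5319.
B: (1 + 0.0479/12)^120 ≈ 1.61292053, so 500 × 1.61292053 ≈ 806.4603.
Difference ≈ 536.0717 in favor of A.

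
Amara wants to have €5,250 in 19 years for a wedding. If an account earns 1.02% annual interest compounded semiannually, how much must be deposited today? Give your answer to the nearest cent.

€4,327.20

Periodic rate = 1.02%/2 = 0.0051; 38 periods.
P = 5,250/(1 + 0.0051)^38 ≈ 5,250/1.213255793 ≈ 4,327.1996.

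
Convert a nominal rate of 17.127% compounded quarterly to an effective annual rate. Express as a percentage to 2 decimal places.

EAR = (1 + 17.127%/4)^4 − 1 = (1 + 0.0428175)^4 − 1.
(1 + 0.0428175)^4 ≈ 1.182587, so EAR ≈ 18.25874%.

18.26%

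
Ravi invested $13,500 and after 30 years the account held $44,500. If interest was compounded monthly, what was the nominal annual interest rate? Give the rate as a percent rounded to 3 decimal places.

3.983%

The 360-period growth factor is 44,500/13,500 = 3.2963.
r/12 = 3.2963^(1/360) − 1 ≈ 0.00331883, so r ≈ 12·0.00331883 = 3.98259%.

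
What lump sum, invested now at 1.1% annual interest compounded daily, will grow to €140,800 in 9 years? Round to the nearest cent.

Growth factor = (1 + 0.011/365)^3285 ≈ 1.10406465257.
P = 140,800/1.10406465257 ≈ 127,528.7635.

€127,528.76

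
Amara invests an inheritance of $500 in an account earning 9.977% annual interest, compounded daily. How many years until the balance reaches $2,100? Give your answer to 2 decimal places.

14.39 years

(1 + 0.000273342)^(365t) = 2,100/500 = 4.2.
365t·ln(1 + 0.000273342) = ln(4.2); 365t = 1.4351/0.000273305 ≈ 5250.8513.
t ≈ 14.3859 years.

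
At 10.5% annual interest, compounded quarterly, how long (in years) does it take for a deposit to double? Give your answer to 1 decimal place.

6.7 years

(1 + 0.02625)^(4t) = 2.
4t = ln 2 / ln(1 + 0.02625) ≈ 0.69315/0.0259114 ≈ 26.7507.
t ≈ 6.6877.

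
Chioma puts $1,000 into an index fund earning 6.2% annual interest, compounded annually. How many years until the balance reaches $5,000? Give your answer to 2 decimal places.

26.76 years

We need (1 + 0.062)^t = 5, so t = ln 5 / ln 1.062 ≈ 26.7553.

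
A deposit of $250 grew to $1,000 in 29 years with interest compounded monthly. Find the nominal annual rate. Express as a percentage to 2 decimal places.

The 348-period growth factor is 1,000/250 = 4.
r/12 = 4^(1/348) − 1 ≈ 0.00399155, so r ≈ 12·0.00399155 = 4.78986%.

4.79%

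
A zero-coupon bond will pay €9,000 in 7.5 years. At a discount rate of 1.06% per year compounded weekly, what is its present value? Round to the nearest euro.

€8,312

Periodic rate = 1.06%/52 = 0.000203846; 390 periods.
P = 9,000/(1 + 0.0106/52)^390 ≈ 9,000/1.082736787 ≈ 8,312.2695.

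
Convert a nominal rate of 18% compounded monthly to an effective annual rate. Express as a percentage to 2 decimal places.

19.56%

EAR = (1 + 18%/12)^12 − 1 = (1 + 0.015)^12 − 1.
(1 + 0.015)^12 ≈ 1.195618, so EAR ≈ 19.56182%.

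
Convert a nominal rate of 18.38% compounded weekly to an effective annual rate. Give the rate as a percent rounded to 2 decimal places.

One year is 52 periods at 0.00353462 each: (1 + 0.00353462)^52 ≈ 1.201386.
EAR = 1.201386 − 1 ≈ 20.13861%.

20.14%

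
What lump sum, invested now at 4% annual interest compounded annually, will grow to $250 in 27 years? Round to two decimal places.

Annual rate = 4% = 0.04; 27 periods.
P = 250/(1 + 0.04)^27 ≈ 250/2.88336858 ≈ 86.7041.

$86.70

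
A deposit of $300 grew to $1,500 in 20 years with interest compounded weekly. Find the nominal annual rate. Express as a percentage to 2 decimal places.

(1 + r/52)^1040 = 1,500/300 = 5.
1 + r/52 = 5^(1/1040) ≈ 1.001549, so r/52 ≈ 0.00154873.
r ≈ 52·0.00154873 = 8.05342%.

8.05%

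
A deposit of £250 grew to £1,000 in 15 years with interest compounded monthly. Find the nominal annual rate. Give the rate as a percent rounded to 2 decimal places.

The 180-period growth factor is 1,000/250 = 4.
r/12 = 4^(1/180) − 1 ≈ 0.00773137, so r ≈ 12·0.00773137 = 9.27764%.

9.28%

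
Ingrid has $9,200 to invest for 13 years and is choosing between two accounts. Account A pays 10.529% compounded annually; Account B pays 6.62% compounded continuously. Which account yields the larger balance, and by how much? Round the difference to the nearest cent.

Account A, by $12,050.72

A: (1 + 0.10529)^13 ≈ 3.6744397486, so 9,200 × 3.6744397486 ≈ 33,804.8457.
B: e^(0.0662·13) = e^0.8606 ≈ 2.3645790156, so 9,200 × 2.3645790156 ≈ 21,754.1269.
Difference ≈ 12,050.7187 in favor of A.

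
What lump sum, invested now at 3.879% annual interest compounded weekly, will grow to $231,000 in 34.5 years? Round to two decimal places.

Growth factor = (1 + 0.03879/52)^1794 ≈ 3.81048357901.
P = 231,000/3.81048357901 ≈ 60,622.2269.

$60,622.23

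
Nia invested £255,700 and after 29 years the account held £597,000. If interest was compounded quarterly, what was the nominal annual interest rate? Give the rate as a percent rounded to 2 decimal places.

2.93%

(1 + r/4)^116 = 597,000/255,700 = 2.33477.
1 + r/4 = 2.33477^(1/116) ≈ 1.007336, so r/4 ≈ 0.00733637.
r ≈ 4·0.00733637 = 2.93455%.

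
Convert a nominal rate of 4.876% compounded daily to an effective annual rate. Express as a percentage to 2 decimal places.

EAR = (1 + 4.876%/365)^365 − 1 = (1 + 0.000133589)^365 − 1.
(1 + 0.000133589)^365 ≈ 1.049965, so EAR ≈ 4.99649%.

5.00%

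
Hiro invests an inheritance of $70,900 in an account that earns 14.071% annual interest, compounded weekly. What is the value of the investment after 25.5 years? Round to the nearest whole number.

Periodic rate = 14.071%/52 = 0.00270596; periods = 52·25.5 = 1326.
A = 70,900·(1 + 0.14071/52)^1326 ≈ 70,900·35.99064713307 ≈ 2,551,736.8817.

$2,551,737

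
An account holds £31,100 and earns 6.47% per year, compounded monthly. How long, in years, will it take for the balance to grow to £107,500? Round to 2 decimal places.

19.22 years

We need (1 + 0.00539167)^(12t) = 3.4566, so 12t = ln 3.4566 / ln 1.005392 ≈ 230.6566.
t ≈ 230.6566/12 = 19.2214 years.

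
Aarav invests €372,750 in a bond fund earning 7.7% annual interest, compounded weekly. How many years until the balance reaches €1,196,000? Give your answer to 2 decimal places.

15.15 years

We need (1 + 0.00148077)^(52t) = 3.2086, so 52t = ln 3.2086 / ln 1.001481 ≈ 787.8965.
t ≈ 787.8965/52 = 15.1519 years.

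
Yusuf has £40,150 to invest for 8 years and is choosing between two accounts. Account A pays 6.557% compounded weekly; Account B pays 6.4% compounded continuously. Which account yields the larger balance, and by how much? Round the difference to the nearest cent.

Account A growth factor: (1 + 0.06557/52)^416 ≈ 1.6891569406; balance ≈ 67,819.6512.
Account B growth factor: e^(0.064·8) = e^0.512 ≈ 1.6686251101; balance ≈ 66,995.2982.
Account A is larger by 824.3530.

Account A, by £824.35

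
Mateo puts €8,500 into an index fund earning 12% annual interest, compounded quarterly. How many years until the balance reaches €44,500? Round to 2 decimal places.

We need (1 + 0.03)^(4t) = 5.2353, so 4t = ln 5.2353 / ln 1.03 ≈ 56.0044.
t ≈ 56.0044/4 = 14.0011 years.

14.00 years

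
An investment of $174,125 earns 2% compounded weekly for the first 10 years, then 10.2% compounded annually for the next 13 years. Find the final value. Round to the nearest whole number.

After 10 years at 2%: 174,125 × 1.22135579408 ≈ 212,668.5776.
Then 13 years at 10.2%: 212,668.5776 × 3.53476648615 ≈ 751,733.7609.

$751,734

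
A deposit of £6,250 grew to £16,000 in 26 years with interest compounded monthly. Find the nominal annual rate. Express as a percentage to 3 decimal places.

3.621%

(1 + r/12)^312 = 16,000/6,250 = 2.56.
1 + r/12 = 2.56^(1/312) ≈ 1.003017, so r/12 ≈ 0.00301739.
r ≈ 12·0.00301739 = 3.62086%.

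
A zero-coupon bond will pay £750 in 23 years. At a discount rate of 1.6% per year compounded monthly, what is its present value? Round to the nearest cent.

£519.22

Growth factor = (1 + 0.016/12)^276 ≈ 1.44448793.
P = 750/1.44448793 ≈ 519.2151.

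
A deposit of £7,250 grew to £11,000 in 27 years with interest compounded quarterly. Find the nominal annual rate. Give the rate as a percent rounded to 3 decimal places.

The 108-period growth factor is 11,000/7,250 = 1.51724.
r/4 = 1.51724^(1/108) − 1 ≈ 0.00386759, so r ≈ 4·0.00386759 = 1.54704%.

1.547%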